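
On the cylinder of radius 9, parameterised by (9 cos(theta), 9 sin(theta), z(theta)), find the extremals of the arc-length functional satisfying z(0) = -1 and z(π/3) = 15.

Parameterise the cylinder of radius R = 9 as
    r(θ) = (9 cos θ, 9 sin θ, z(θ)).
The arc-length element is
    ds = sqrt(81 + (dz/dθ)^2) dθ,
so the Lagrangian is L = sqrt(81 + z'^2).
L depends on z' only, not on z or θ, so ∂L/∂z = 0 and
    ∂L/∂z' = z' / sqrt(81 + z'^2).
The Euler-Lagrange equation gives
    d/dθ( z' / sqrt(81 + z'^2) ) = 0,
so z' is constant. Integrating once:
    z(θ) = a θ + b,
a helix on the cylinder (a straight line when the cylinder is unrolled). The constants a, b are determined by the endpoint conditions.
With endpoint conditions z(0) = -1 and z(π/3) = 15: from z(0) = b we get b = -1, and a·π/3 + -1 = 15 gives a = 48/π, so
    z(θ) = (48/π) θ − 1.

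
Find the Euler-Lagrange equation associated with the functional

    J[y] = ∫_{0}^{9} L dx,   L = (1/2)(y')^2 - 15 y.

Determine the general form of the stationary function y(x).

The Lagrangian is L = (1/2)(y')^2 - 15 y.
∂L/∂y = -15.
∂L/∂y' = y'.
The Euler-Lagrange equation d/dx(∂L/∂y') − ∂L/∂y = 0 becomes:
    y'' + 15 = 0
General solution: y(x) = -(15/2) x^2 + A x + B, where A and B are arbitrary constants fixed by the endpoint conditions.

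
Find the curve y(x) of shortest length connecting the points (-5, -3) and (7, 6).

Arc-length functional: J[y] = ∫ sqrt(1 + (y')^2) dx.
Lagrangian L = sqrt(1 + (y')^2) has no explicit y dependence, so ∂L/∂y = 0 and the Euler-Lagrange equation gives
    d/dx( y' / sqrt(1 + (y')^2) ) = 0  ⇒  y' / sqrt(1 + (y')^2) = const.
Hence y' is constant, so y(x) is affine.
Fitting the endpoints (-5, -3) and (7, 6):
    slope m = (6 − (-3)) / (7 − (-5)) = 3/4,
    intercept c = (-3) − m·(-5) = 3/4.
Extremal: y(x) = (3/4) x + 3/4.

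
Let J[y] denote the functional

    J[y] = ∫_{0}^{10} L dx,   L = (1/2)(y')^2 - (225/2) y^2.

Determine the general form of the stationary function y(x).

The Lagrangian is L = (1/2)(y')^2 - (225/2) y^2.
∂L/∂y = -225y.
∂L/∂y' = y'.
The Euler-Lagrange equation d/dx(∂L/∂y') − ∂L/∂y = 0 becomes:
    y'' + 225 y = 0
General solution: y(x) = A sin(15x) + B cos(15x), where A and B are arbitrary constants fixed by the endpoint conditions.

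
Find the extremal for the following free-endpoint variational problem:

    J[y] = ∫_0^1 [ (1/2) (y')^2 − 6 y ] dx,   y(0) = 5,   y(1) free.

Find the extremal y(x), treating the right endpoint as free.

The Lagrangian L = (1/2) (y')^2 − 6 y gives
    ∂L/∂y = −6,   ∂L/∂y' = y'.
Euler-Lagrange: d/dx(y') − (−6) = 0, i.e. y'' + 6 = 0, so
    y(x) = −(6/2) x^2 + C1 x + C2.
Fixed left endpoint y(0) = 5 ⇒ C2 = 5.
The right endpoint x = 1 is free, so the natural (transversality) condition is ∂L/∂y' |_{x=1} = 0, i.e. y'(1) = 0.
Compute y'(x) = −6 x + C1, so y'(1) = −6 + C1 = 0 ⇒ C1 = 6.
Therefore the extremal is
    y(x) = −3 x^2 + 6 x + 5.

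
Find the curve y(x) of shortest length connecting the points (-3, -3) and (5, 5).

Arc-length functional: J[y] = ∫ sqrt(1 + (y')^2) dx.
Lagrangian L = sqrt(1 + (y')^2) has no explicit y dependence, so ∂L/∂y = 0 and the Euler-Lagrange equation gives
    d/dx( y' / sqrt(1 + (y')^2) ) = 0  ⇒  y' / sqrt(1 + (y')^2) = const.
Hence y' is constant, so y(x) is affine.
Fitting the endpoints (-3, -3) and (5, 5):
    slope m = (5 − (-3)) / (5 − (-3)) = 1,
    intercept c = (-3) − m·(-3) = 0.
Extremal: y(x) = x.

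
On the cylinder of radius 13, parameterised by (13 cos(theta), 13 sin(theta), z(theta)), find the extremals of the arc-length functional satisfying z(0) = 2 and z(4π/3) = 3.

Parameterise the cylinder of radius R = 13 as
    r(θ) = (13 cos θ, 13 sin θ, z(θ)).
The arc-length element is
    ds = sqrt(169 + (dz/dθ)^2) dθ,
so the Lagrangian is L = sqrt(169 + z'^2).
L depends on z' only, not on z or θ, so ∂L/∂z = 0 and
    ∂L/∂z' = z' / sqrt(169 + z'^2).
The Euler-Lagrange equation gives
    d/dθ( z' / sqrt(169 + z'^2) ) = 0,
so z' is constant. Integrating once:
    z(θ) = a θ + b,
a helix on the cylinder (a straight line when the cylinder is unrolled). The constants a, b are determined by the endpoint conditions.
With endpoint conditions z(0) = 2 and z(4π/3) = 3: from z(0) = b we get b = 2, and a·4π/3 + 2 = 3 gives a = 3/(4π), so
    z(θ) = (3/(4π)) θ + 2.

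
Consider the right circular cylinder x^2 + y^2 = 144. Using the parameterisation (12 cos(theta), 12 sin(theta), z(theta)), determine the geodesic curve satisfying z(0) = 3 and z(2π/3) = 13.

Parameterise the cylinder of radius R = 12 as
    r(θ) = (12 cos θ, 12 sin θ, z(θ)).
The arc-length element is
    ds = sqrt(144 + (dz/dθ)^2) dθ,
so the Lagrangian is L = sqrt(144 + z'^2).
L depends on z' only, not on z or θ, so ∂L/∂z = 0 and
    ∂L/∂z' = z' / sqrt(144 + z'^2).
The Euler-Lagrange equation gives
    d/dθ( z' / sqrt(144 + z'^2) ) = 0,
so z' is constant. Integrating once:
    z(θ) = a θ + b,
a helix on the cylinder (a straight line when the cylinder is unrolled). The constants a, b are determined by the endpoint conditions.
With endpoint conditions z(0) = 3 and z(2π/3) = 13: from z(0) = b we get b = 3, and a·2π/3 + 3 = 13 gives a = 15/π, so
    z(θ) = (15/π) θ + 3.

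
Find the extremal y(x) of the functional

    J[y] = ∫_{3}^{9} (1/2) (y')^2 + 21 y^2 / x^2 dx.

The Lagrangian is L = (1/2) (y')^2 + 21 y^2 / x^2.
Compute ∂L/∂y = 42y/x^2, ∂L/∂y' = y'.
The Euler-Lagrange equation d/dx(∂L/∂y') − ∂L/∂y = 0 reduces to
    y'' − 42/x^2 · y = 0  (x > 0).
Its general solution is
    y(x) = A x^7 + B x^(-6),
with A, B fixed by the endpoint conditions.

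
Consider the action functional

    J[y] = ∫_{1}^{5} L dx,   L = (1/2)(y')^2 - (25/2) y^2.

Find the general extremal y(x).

The Lagrangian is L = (1/2)(y')^2 - (25/2) y^2.
∂L/∂y = -25y.
∂L/∂y' = y'.
The Euler-Lagrange equation d/dx(∂L/∂y') − ∂L/∂y = 0 becomes:
    y'' + 25 y = 0
General solution: y(x) = A sin(5x) + B cos(5x), where A and B are arbitrary constants fixed by the endpoint conditions.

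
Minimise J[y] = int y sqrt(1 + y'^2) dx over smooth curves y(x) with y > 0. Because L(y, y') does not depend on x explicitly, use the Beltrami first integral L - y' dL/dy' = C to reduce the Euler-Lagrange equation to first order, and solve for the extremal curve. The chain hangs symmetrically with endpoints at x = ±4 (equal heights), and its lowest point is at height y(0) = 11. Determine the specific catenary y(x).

The Lagrangian L(y, y') = y sqrt(1 + y'^2) has no explicit x dependence, so the Beltrami identity applies:
    L − y' ∂L/∂y' = C.
Compute ∂L/∂y' = y · y' / sqrt(1 + y'^2). Then
    L − y' ∂L/∂y'
    = y sqrt(1 + y'^2) − y · y'^2 / sqrt(1 + y'^2)
    = y (1 + y'^2 − y'^2) / sqrt(1 + y'^2)
    = y / sqrt(1 + y'^2) = C.
Squaring gives y^2 = C^2 (1 + y'^2), i.e.
    y'^2 = y^2 / C^2 − 1.
Separating variables,
    dy / sqrt(y^2 − C^2) = dx / C,
and integrating gives arccosh(y / C) = (x − a)/C, so
    y(x) = C cosh((x − a)/C),
the catenary. The constants C and a are fixed by the two endpoint conditions (and, for the hanging-chain problem, the length constraint selects C).
Now fit the given data. The endpoints x = ±4 are symmetric at equal height, so the catenary is even about its minimum: a = 0 and y(x) = C cosh(x/C). The lowest point is y(0) = C cosh(0) = C, and we are told y(0) = 11, so C = 11. Therefore
    y(x) = 11 cosh(x/11),
and at the endpoints
    y(±4) = 11 cosh(4/11).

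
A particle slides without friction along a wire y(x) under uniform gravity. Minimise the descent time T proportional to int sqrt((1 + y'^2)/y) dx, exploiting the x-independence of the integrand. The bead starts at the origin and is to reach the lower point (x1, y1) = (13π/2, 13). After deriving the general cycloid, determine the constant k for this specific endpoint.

The Lagrangian L = sqrt((1 + y'^2) / y) has no explicit x dependence, so the Beltrami identity applies:
    L − y' ∂L/∂y' = C.
Compute ∂L/∂y' = y' / sqrt(y (1 + y'^2)).
Substitute:
    sqrt((1 + y'^2)/y) − y'·y' / sqrt(y (1 + y'^2))
    = (1 + y'^2) / sqrt(y (1 + y'^2)) − y'^2 / sqrt(y (1 + y'^2))
    = 1 / sqrt(y (1 + y'^2)) = C.
Squaring and rearranging gives the first integral
    y (1 + y'^2) = 1/C^2 =: k   (constant).
Solving this first-order ODE by the substitution
    y = (k/2)(1 − cos θ)
yields the cycloid parameterisation
    x(θ) = (k/2)(θ − sin θ),   y(θ) = (k/2)(1 − cos θ).
The constant k is fixed by the endpoint condition.
Now fit the given lower endpoint (x1, y1) = (13π/2, 13). At the bottom of the first arch (θ = π), the parametric equations give
    y(π) = (k/2)(1 − cos π) = k,
    x(π) = (k/2)(π − sin π) = kπ/2.
Matching y(π) = 13 gives k = 13, consistent with x(π) = 13π/2. Therefore the specific cycloid is
    x(θ) = (13/2)(θ − sin θ),   y(θ) = (13/2)(1 − cos θ).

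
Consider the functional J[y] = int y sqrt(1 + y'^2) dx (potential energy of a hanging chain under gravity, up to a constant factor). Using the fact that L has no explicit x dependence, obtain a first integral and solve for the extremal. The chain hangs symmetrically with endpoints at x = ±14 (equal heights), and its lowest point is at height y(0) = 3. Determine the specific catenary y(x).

The Lagrangian L(y, y') = y sqrt(1 + y'^2) has no explicit x dependence, so the Beltrami identity applies:
    L − y' ∂L/∂y' = C.
Compute ∂L/∂y' = y · y' / sqrt(1 + y'^2). Then
    L − y' ∂L/∂y'
    = y sqrt(1 + y'^2) − y · y'^2 / sqrt(1 + y'^2)
    = y (1 + y'^2 − y'^2) / sqrt(1 + y'^2)
    = y / sqrt(1 + y'^2) = C.
Squaring gives y^2 = C^2 (1 + y'^2), i.e.
    y'^2 = y^2 / C^2 − 1.
Separating variables,
    dy / sqrt(y^2 − C^2) = dx / C,
and integrating gives arccosh(y / C) = (x − a)/C, so
    y(x) = C cosh((x − a)/C),
the catenary. The constants C and a are fixed by the two endpoint conditions (and, for the hanging-chain problem, the length constraint selects C).
Now fit the given data. The endpoints x = ±14 are symmetric at equal height, so the catenary is even about its minimum: a = 0 and y(x) = C cosh(x/C). The lowest point is y(0) = C cosh(0) = C, and we are told y(0) = 3, so C = 3. Therefore
    y(x) = 3 cosh(x/3),
and at the endpoints
    y(±14) = 3 cosh(14/3).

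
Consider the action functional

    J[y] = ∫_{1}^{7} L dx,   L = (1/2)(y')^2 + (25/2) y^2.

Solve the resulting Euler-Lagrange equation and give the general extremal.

The Lagrangian is L = (1/2)(y')^2 + (25/2) y^2.
∂L/∂y = 25y.
∂L/∂y' = y'.
The Euler-Lagrange equation d/dx(∂L/∂y') − ∂L/∂y = 0 becomes:
    y'' - 25 y = 0
General solution: y(x) = A e^(5x) + B e^(-5x), where A and B are arbitrary constants fixed by the endpoint conditions.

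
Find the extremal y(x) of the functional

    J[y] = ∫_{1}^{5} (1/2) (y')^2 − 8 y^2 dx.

The Lagrangian is L = (1/2) (y')^2 − 8 y^2.
Compute ∂L/∂y = -16y, ∂L/∂y' = y'.
The Euler-Lagrange equation d/dx(∂L/∂y') − ∂L/∂y = 0 reduces to
    y'' + 16 y = 0.
Its general solution is
    y(x) = A sin(4x) + B cos(4x),
with A, B fixed by the endpoint conditions.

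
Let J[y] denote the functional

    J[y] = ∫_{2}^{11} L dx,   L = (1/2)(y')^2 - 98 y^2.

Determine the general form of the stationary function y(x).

The Lagrangian is L = (1/2)(y')^2 - 98 y^2.
∂L/∂y = -196y.
∂L/∂y' = y'.
The Euler-Lagrange equation d/dx(∂L/∂y') − ∂L/∂y = 0 becomes:
    y'' + 196 y = 0
General solution: y(x) = A sin(14x) + B cos(14x), where A and B are arbitrary constants fixed by the endpoint conditions.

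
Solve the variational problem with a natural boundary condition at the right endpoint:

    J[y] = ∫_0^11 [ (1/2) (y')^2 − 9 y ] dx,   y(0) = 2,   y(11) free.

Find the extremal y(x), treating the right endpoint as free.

The Lagrangian L = (1/2) (y')^2 − 9 y gives
    ∂L/∂y = −9,   ∂L/∂y' = y'.
Euler-Lagrange: d/dx(y') − (−9) = 0, i.e. y'' + 9 = 0, so
    y(x) = −(9/2) x^2 + C1 x + C2.
Fixed left endpoint y(0) = 2 ⇒ C2 = 2.
The right endpoint x = 11 is free, so the natural (transversality) condition is ∂L/∂y' |_{x=11} = 0, i.e. y'(11) = 0.
Compute y'(x) = −9 x + C1, so y'(11) = −99 + C1 = 0 ⇒ C1 = 99.
Therefore the extremal is
    y(x) = −(9/2) x^2 + 99 x + 2.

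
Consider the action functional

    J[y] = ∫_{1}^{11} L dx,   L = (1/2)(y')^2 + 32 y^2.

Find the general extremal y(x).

The Lagrangian is L = (1/2)(y')^2 + 32 y^2.
∂L/∂y = 64y.
∂L/∂y' = y'.
The Euler-Lagrange equation d/dx(∂L/∂y') − ∂L/∂y = 0 becomes:
    y'' - 64 y = 0
General solution: y(x) = A e^(8x) + B e^(-8x), where A and B are arbitrary constants fixed by the endpoint conditions.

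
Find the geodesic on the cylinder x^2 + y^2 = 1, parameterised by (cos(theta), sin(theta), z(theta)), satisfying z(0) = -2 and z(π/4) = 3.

Parameterise the cylinder of radius R = 1 as
    r(θ) = (cos θ, sin θ, z(θ)).
The arc-length element is
    ds = sqrt(1 + (dz/dθ)^2) dθ,
so the Lagrangian is L = sqrt(1 + z'^2).
L depends on z' only, not on z or θ, so ∂L/∂z = 0 and
    ∂L/∂z' = z' / sqrt(1 + z'^2).
The Euler-Lagrange equation gives
    d/dθ( z' / sqrt(1 + z'^2) ) = 0,
so z' is constant. Integrating once:
    z(θ) = a θ + b,
a helix on the cylinder (a straight line when the cylinder is unrolled). The constants a, b are determined by the endpoint conditions.
With endpoint conditions z(0) = -2 and z(π/4) = 3: from z(0) = b we get b = -2, and a·π/4 + -2 = 3 gives a = 20/π, so
    z(θ) = (20/π) θ − 2.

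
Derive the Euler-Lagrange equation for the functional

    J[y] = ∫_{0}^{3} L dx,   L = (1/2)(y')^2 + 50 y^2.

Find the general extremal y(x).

The Lagrangian is L = (1/2)(y')^2 + 50 y^2.
∂L/∂y = 100y.
∂L/∂y' = y'.
The Euler-Lagrange equation d/dx(∂L/∂y') − ∂L/∂y = 0 becomes:
    y'' - 100 y = 0
General solution: y(x) = A e^(10x) + B e^(-10x), where A and B are arbitrary constants fixed by the endpoint conditions.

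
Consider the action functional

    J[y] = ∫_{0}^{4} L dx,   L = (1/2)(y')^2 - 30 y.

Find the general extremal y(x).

The Lagrangian is L = (1/2)(y')^2 - 30 y.
∂L/∂y = -30.
∂L/∂y' = y'.
The Euler-Lagrange equation d/dx(∂L/∂y') − ∂L/∂y = 0 becomes:
    y'' + 30 = 0
General solution: y(x) = -15 x^2 + A x + B, where A and B are arbitrary constants fixed by the endpoint conditions.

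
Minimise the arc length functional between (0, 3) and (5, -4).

Arc-length functional: J[y] = ∫ sqrt(1 + (y')^2) dx.
Lagrangian L = sqrt(1 + (y')^2) has no explicit y dependence, so ∂L/∂y = 0 and the Euler-Lagrange equation gives
    d/dx( y' / sqrt(1 + (y')^2) ) = 0  ⇒  y' / sqrt(1 + (y')^2) = const.
Hence y' is constant, so y(x) is affine.
Fitting the endpoints (0, 3) and (5, -4):
    slope m = ((-4) − 3) / (5 − 0) = -7/5,
    intercept c = 3 − m·0 = 3.
Extremal: y(x) = (-7/5) x + 3.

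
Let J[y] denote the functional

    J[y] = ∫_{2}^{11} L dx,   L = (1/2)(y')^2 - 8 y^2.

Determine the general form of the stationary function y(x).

The Lagrangian is L = (1/2)(y')^2 - 8 y^2.
∂L/∂y = -16y.
∂L/∂y' = y'.
The Euler-Lagrange equation d/dx(∂L/∂y') − ∂L/∂y = 0 becomes:
    y'' + 16 y = 0
General solution: y(x) = A sin(4x) + B cos(4x), where A and B are arbitrary constants fixed by the endpoint conditions.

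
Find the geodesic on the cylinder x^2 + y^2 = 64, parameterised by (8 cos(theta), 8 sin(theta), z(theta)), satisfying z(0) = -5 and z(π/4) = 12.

Parameterise the cylinder of radius R = 8 as
    r(θ) = (8 cos θ, 8 sin θ, z(θ)).
The arc-length element is
    ds = sqrt(64 + (dz/dθ)^2) dθ,
so the Lagrangian is L = sqrt(64 + z'^2).
L depends on z' only, not on z or θ, so ∂L/∂z = 0 and
    ∂L/∂z' = z' / sqrt(64 + z'^2).
The Euler-Lagrange equation gives
    d/dθ( z' / sqrt(64 + z'^2) ) = 0,
so z' is constant. Integrating once:
    z(θ) = a θ + b,
a helix on the cylinder (a straight line when the cylinder is unrolled). The constants a, b are determined by the endpoint conditions.
With endpoint conditions z(0) = -5 and z(π/4) = 12: from z(0) = b we get b = -5, and a·π/4 + -5 = 12 gives a = 68/π, so
    z(θ) = (68/π) θ − 5.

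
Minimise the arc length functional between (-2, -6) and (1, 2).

Arc-length functional: J[y] = ∫ sqrt(1 + (y')^2) dx.
Lagrangian L = sqrt(1 + (y')^2) has no explicit y dependence, so ∂L/∂y = 0 and the Euler-Lagrange equation gives
    d/dx( y' / sqrt(1 + (y')^2) ) = 0  ⇒  y' / sqrt(1 + (y')^2) = const.
Hence y' is constant, so y(x) is affine.
Fitting the endpoints (-2, -6) and (1, 2):
    slope m = (2 − (-6)) / (1 − (-2)) = 8/3,
    intercept c = (-6) − m·(-2) = -2/3.
Extremal: y(x) = (8/3) x - 2/3.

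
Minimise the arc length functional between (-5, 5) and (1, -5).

Arc-length functional: J[y] = ∫ sqrt(1 + (y')^2) dx.
Lagrangian L = sqrt(1 + (y')^2) has no explicit y dependence, so ∂L/∂y = 0 and the Euler-Lagrange equation gives
    d/dx( y' / sqrt(1 + (y')^2) ) = 0  ⇒  y' / sqrt(1 + (y')^2) = const.
Hence y' is constant, so y(x) is affine.
Fitting the endpoints (-5, 5) and (1, -5):
    slope m = ((-5) − 5) / (1 − (-5)) = -5/3,
    intercept c = 5 − m·(-5) = -10/3.
Extremal: y(x) = (-5/3) x - 10/3.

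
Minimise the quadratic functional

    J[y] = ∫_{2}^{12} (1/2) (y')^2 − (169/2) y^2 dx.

The Lagrangian is L = (1/2) (y')^2 − (169/2) y^2.
Compute ∂L/∂y = -169y, ∂L/∂y' = y'.
The Euler-Lagrange equation d/dx(∂L/∂y') − ∂L/∂y = 0 reduces to
    y'' + 169 y = 0.
Its general solution is
    y(x) = A sin(13x) + B cos(13x),
with A, B fixed by the endpoint conditions.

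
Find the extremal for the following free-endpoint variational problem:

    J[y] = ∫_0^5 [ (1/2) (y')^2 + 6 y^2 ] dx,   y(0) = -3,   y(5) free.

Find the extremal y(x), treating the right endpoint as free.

The Lagrangian L = (1/2) (y')^2 + 6 y^2 gives
    ∂L/∂y = 12 y,   ∂L/∂y' = y'.
Euler-Lagrange: y'' − 12 y = 0.
With k = sqrt(12), the general solution is
    y(x) = A cosh(sqrt(12) x) + B sinh(sqrt(12) x).
Fixed left endpoint y(0) = -3 ⇒ A = -3.
The right endpoint x = 5 is free, so the natural (transversality) condition is ∂L/∂y' |_{x=5} = 0, i.e. y'(5) = 0.
Compute y'(x) = A k sinh(k x) + B k cosh(k x), so
    y'(5) = A k sinh(k·5) + B k cosh(k·5) = 0
    ⇒ B = −A tanh(k·5) = 3 tanh(sqrt(12)·5).
Therefore the extremal is
    y(x) = −3 cosh(sqrt(12) x) + 3 tanh(sqrt(12)·5) sinh(sqrt(12) x).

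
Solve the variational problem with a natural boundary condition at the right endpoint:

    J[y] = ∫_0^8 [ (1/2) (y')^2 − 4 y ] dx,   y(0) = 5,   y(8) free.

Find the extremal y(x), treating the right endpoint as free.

The Lagrangian L = (1/2) (y')^2 − 4 y gives
    ∂L/∂y = −4,   ∂L/∂y' = y'.
Euler-Lagrange: d/dx(y') − (−4) = 0, i.e. y'' + 4 = 0, so
    y(x) = −(4/2) x^2 + C1 x + C2.
Fixed left endpoint y(0) = 5 ⇒ C2 = 5.
The right endpoint x = 8 is free, so the natural (transversality) condition is ∂L/∂y' |_{x=8} = 0, i.e. y'(8) = 0.
Compute y'(x) = −4 x + C1, so y'(8) = −32 + C1 = 0 ⇒ C1 = 32.
Therefore the extremal is
    y(x) = −2 x^2 + 32 x + 5.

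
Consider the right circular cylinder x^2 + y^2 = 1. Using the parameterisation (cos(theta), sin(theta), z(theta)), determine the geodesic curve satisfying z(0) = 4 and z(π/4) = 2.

Parameterise the cylinder of radius R = 1 as
    r(θ) = (cos θ, sin θ, z(θ)).
The arc-length element is
    ds = sqrt(1 + (dz/dθ)^2) dθ,
so the Lagrangian is L = sqrt(1 + z'^2).
L depends on z' only, not on z or θ, so ∂L/∂z = 0 and
    ∂L/∂z' = z' / sqrt(1 + z'^2).
The Euler-Lagrange equation gives
    d/dθ( z' / sqrt(1 + z'^2) ) = 0,
so z' is constant. Integrating once:
    z(θ) = a θ + b,
a helix on the cylinder (a straight line when the cylinder is unrolled). The constants a, b are determined by the endpoint conditions.
With endpoint conditions z(0) = 4 and z(π/4) = 2: from z(0) = b we get b = 4, and a·π/4 + 4 = 2 gives a = -8/π, so
    z(θ) = (-8/π) θ + 4.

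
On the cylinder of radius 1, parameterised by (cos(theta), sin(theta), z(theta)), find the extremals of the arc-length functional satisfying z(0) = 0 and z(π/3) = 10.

Parameterise the cylinder of radius R = 1 as
    r(θ) = (cos θ, sin θ, z(θ)).
The arc-length element is
    ds = sqrt(1 + (dz/dθ)^2) dθ,
so the Lagrangian is L = sqrt(1 + z'^2).
L depends on z' only, not on z or θ, so ∂L/∂z = 0 and
    ∂L/∂z' = z' / sqrt(1 + z'^2).
The Euler-Lagrange equation gives
    d/dθ( z' / sqrt(1 + z'^2) ) = 0,
so z' is constant. Integrating once:
    z(θ) = a θ + b,
a helix on the cylinder (a straight line when the cylinder is unrolled). The constants a, b are determined by the endpoint conditions.
With endpoint conditions z(0) = 0 and z(π/3) = 10: from z(0) = b we get b = 0, and a·π/3 + 0 = 10 gives a = 30/π, so
    z(θ) = (30/π) θ.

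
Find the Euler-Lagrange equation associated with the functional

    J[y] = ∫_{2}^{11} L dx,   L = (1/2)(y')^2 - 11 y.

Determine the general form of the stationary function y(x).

The Lagrangian is L = (1/2)(y')^2 - 11 y.
∂L/∂y = -11.
∂L/∂y' = y'.
The Euler-Lagrange equation d/dx(∂L/∂y') − ∂L/∂y = 0 becomes:
    y'' + 11 = 0
General solution: y(x) = -(11/2) x^2 + A x + B, where A and B are arbitrary constants fixed by the endpoint conditions.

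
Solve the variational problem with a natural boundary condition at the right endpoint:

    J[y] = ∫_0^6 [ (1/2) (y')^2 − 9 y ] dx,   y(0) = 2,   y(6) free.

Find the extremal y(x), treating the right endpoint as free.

The Lagrangian L = (1/2) (y')^2 − 9 y gives
    ∂L/∂y = −9,   ∂L/∂y' = y'.
Euler-Lagrange: d/dx(y') − (−9) = 0, i.e. y'' + 9 = 0, so
    y(x) = −(9/2) x^2 + C1 x + C2.
Fixed left endpoint y(0) = 2 ⇒ C2 = 2.
The right endpoint x = 6 is free, so the natural (transversality) condition is ∂L/∂y' |_{x=6} = 0, i.e. y'(6) = 0.
Compute y'(x) = −9 x + C1, so y'(6) = −54 + C1 = 0 ⇒ C1 = 54.
Therefore the extremal is
    y(x) = −(9/2) x^2 + 54 x + 2.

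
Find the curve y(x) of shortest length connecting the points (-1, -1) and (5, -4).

Arc-length functional: J[y] = ∫ sqrt(1 + (y')^2) dx.
Lagrangian L = sqrt(1 + (y')^2) has no explicit y dependence, so ∂L/∂y = 0 and the Euler-Lagrange equation gives
    d/dx( y' / sqrt(1 + (y')^2) ) = 0  ⇒  y' / sqrt(1 + (y')^2) = const.
Hence y' is constant, so y(x) is affine.
Fitting the endpoints (-1, -1) and (5, -4):
    slope m = ((-4) − (-1)) / (5 − (-1)) = -1/2,
    intercept c = (-1) − m·(-1) = -3/2.
Extremal: y(x) = (-1/2) x - 3/2.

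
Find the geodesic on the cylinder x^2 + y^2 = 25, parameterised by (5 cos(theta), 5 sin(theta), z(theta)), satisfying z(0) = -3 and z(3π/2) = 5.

Parameterise the cylinder of radius R = 5 as
    r(θ) = (5 cos θ, 5 sin θ, z(θ)).
The arc-length element is
    ds = sqrt(25 + (dz/dθ)^2) dθ,
so the Lagrangian is L = sqrt(25 + z'^2).
L depends on z' only, not on z or θ, so ∂L/∂z = 0 and
    ∂L/∂z' = z' / sqrt(25 + z'^2).
The Euler-Lagrange equation gives
    d/dθ( z' / sqrt(25 + z'^2) ) = 0,
so z' is constant. Integrating once:
    z(θ) = a θ + b,
a helix on the cylinder (a straight line when the cylinder is unrolled). The constants a, b are determined by the endpoint conditions.
With endpoint conditions z(0) = -3 and z(3π/2) = 5: from z(0) = b we get b = -3, and a·3π/2 + -3 = 5 gives a = 16/(3π), so
    z(θ) = (16/(3π)) θ − 3.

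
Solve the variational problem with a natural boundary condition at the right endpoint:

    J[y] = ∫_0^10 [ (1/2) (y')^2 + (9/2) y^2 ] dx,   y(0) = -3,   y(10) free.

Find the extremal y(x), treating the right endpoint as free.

The Lagrangian L = (1/2) (y')^2 + (9/2) y^2 gives
    ∂L/∂y = 9 y,   ∂L/∂y' = y'.
Euler-Lagrange: y'' − 9 y = 0.
With k = 3, the general solution is
    y(x) = A cosh(3 x) + B sinh(3 x).
Fixed left endpoint y(0) = -3 ⇒ A = -3.
The right endpoint x = 10 is free, so the natural (transversality) condition is ∂L/∂y' |_{x=10} = 0, i.e. y'(10) = 0.
Compute y'(x) = A k sinh(k x) + B k cosh(k x), so
    y'(10) = A k sinh(k·10) + B k cosh(k·10) = 0
    ⇒ B = −A tanh(k·10) = 3 tanh(3·10).
Therefore the extremal is
    y(x) = −3 cosh(3 x) + 3 tanh(3·10) sinh(3 x).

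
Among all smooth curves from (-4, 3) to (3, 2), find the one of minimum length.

Arc-length functional: J[y] = ∫ sqrt(1 + (y')^2) dx.
Lagrangian L = sqrt(1 + (y')^2) has no explicit y dependence, so ∂L/∂y = 0 and the Euler-Lagrange equation gives
    d/dx( y' / sqrt(1 + (y')^2) ) = 0  ⇒  y' / sqrt(1 + (y')^2) = const.
Hence y' is constant, so y(x) is affine.
Fitting the endpoints (-4, 3) and (3, 2):
    slope m = (2 − 3) / (3 − (-4)) = -1/7,
    intercept c = 3 − m·(-4) = 17/7.
Extremal: y(x) = (-1/7) x + 17/7.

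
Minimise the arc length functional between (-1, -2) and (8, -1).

Arc-length functional: J[y] = ∫ sqrt(1 + (y')^2) dx.
Lagrangian L = sqrt(1 + (y')^2) has no explicit y dependence, so ∂L/∂y = 0 and the Euler-Lagrange equation gives
    d/dx( y' / sqrt(1 + (y')^2) ) = 0  ⇒  y' / sqrt(1 + (y')^2) = const.
Hence y' is constant, so y(x) is affine.
Fitting the endpoints (-1, -2) and (8, -1):
    slope m = ((-1) − (-2)) / (8 − (-1)) = 1/9,
    intercept c = (-2) − m·(-1) = -17/9.
Extremal: y(x) = (1/9) x - 17/9.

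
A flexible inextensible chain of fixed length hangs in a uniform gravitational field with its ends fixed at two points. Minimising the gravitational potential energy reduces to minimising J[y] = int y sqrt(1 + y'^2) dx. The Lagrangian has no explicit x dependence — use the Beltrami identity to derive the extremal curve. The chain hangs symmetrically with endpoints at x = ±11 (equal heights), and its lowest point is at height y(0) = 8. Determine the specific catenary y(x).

The Lagrangian L(y, y') = y sqrt(1 + y'^2) has no explicit x dependence, so the Beltrami identity applies:
    L − y' ∂L/∂y' = C.
Compute ∂L/∂y' = y · y' / sqrt(1 + y'^2). Then
    L − y' ∂L/∂y'
    = y sqrt(1 + y'^2) − y · y'^2 / sqrt(1 + y'^2)
    = y (1 + y'^2 − y'^2) / sqrt(1 + y'^2)
    = y / sqrt(1 + y'^2) = C.
Squaring gives y^2 = C^2 (1 + y'^2), i.e.
    y'^2 = y^2 / C^2 − 1.
Separating variables,
    dy / sqrt(y^2 − C^2) = dx / C,
and integrating gives arccosh(y / C) = (x − a)/C, so
    y(x) = C cosh((x − a)/C),
the catenary. The constants C and a are fixed by the two endpoint conditions (and, for the hanging-chain problem, the length constraint selects C).
Now fit the given data. The endpoints x = ±11 are symmetric at equal height, so the catenary is even about its minimum: a = 0 and y(x) = C cosh(x/C). The lowest point is y(0) = C cosh(0) = C, and we are told y(0) = 8, so C = 8. Therefore
    y(x) = 8 cosh(x/8),
and at the endpoints
    y(±11) = 8 cosh(11/8).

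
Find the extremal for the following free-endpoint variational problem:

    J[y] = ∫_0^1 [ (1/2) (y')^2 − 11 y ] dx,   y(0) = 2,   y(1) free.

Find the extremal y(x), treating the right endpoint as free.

The Lagrangian L = (1/2) (y')^2 − 11 y gives
    ∂L/∂y = −11,   ∂L/∂y' = y'.
Euler-Lagrange: d/dx(y') − (−11) = 0, i.e. y'' + 11 = 0, so
    y(x) = −(11/2) x^2 + C1 x + C2.
Fixed left endpoint y(0) = 2 ⇒ C2 = 2.
The right endpoint x = 1 is free, so the natural (transversality) condition is ∂L/∂y' |_{x=1} = 0, i.e. y'(1) = 0.
Compute y'(x) = −11 x + C1, so y'(1) = −11 + C1 = 0 ⇒ C1 = 11.
Therefore the extremal is
    y(x) = −(11/2) x^2 + 11 x + 2.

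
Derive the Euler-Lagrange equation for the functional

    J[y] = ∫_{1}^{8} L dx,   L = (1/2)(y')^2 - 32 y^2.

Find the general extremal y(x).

The Lagrangian is L = (1/2)(y')^2 - 32 y^2.
∂L/∂y = -64y.
∂L/∂y' = y'.
The Euler-Lagrange equation d/dx(∂L/∂y') − ∂L/∂y = 0 becomes:
    y'' + 64 y = 0
General solution: y(x) = A sin(8x) + B cos(8x), where A and B are arbitrary constants fixed by the endpoint conditions.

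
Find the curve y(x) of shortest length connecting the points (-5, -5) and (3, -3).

Arc-length functional: J[y] = ∫ sqrt(1 + (y')^2) dx.
Lagrangian L = sqrt(1 + (y')^2) has no explicit y dependence, so ∂L/∂y = 0 and the Euler-Lagrange equation gives
    d/dx( y' / sqrt(1 + (y')^2) ) = 0  ⇒  y' / sqrt(1 + (y')^2) = const.
Hence y' is constant, so y(x) is affine.
Fitting the endpoints (-5, -5) and (3, -3):
    slope m = ((-3) − (-5)) / (3 − (-5)) = 1/4,
    intercept c = (-5) − m·(-5) = -15/4.
Extremal: y(x) = (1/4) x - 15/4.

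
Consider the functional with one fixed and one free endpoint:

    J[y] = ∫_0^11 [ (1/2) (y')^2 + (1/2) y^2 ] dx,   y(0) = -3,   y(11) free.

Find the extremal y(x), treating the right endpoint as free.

The Lagrangian L = (1/2) (y')^2 + (1/2) y^2 gives
    ∂L/∂y = 1 y,   ∂L/∂y' = y'.
Euler-Lagrange: y'' − y = 0.
With k = 1, the general solution is
    y(x) = A cosh(x) + B sinh(x).
Fixed left endpoint y(0) = -3 ⇒ A = -3.
The right endpoint x = 11 is free, so the natural (transversality) condition is ∂L/∂y' |_{x=11} = 0, i.e. y'(11) = 0.
Compute y'(x) = A k sinh(k x) + B k cosh(k x), so
    y'(11) = A k sinh(k·11) + B k cosh(k·11) = 0
    ⇒ B = −A tanh(k·11) = 3 tanh(1·11).
Therefore the extremal is
    y(x) = −3 cosh(1 x) + 3 tanh(1·11) sinh(1 x).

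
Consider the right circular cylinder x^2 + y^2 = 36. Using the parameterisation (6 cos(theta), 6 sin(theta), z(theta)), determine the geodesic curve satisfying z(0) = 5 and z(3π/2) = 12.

Parameterise the cylinder of radius R = 6 as
    r(θ) = (6 cos θ, 6 sin θ, z(θ)).
The arc-length element is
    ds = sqrt(36 + (dz/dθ)^2) dθ,
so the Lagrangian is L = sqrt(36 + z'^2).
L depends on z' only, not on z or θ, so ∂L/∂z = 0 and
    ∂L/∂z' = z' / sqrt(36 + z'^2).
The Euler-Lagrange equation gives
    d/dθ( z' / sqrt(36 + z'^2) ) = 0,
so z' is constant. Integrating once:
    z(θ) = a θ + b,
a helix on the cylinder (a straight line when the cylinder is unrolled). The constants a, b are determined by the endpoint conditions.
With endpoint conditions z(0) = 5 and z(3π/2) = 12: from z(0) = b we get b = 5, and a·3π/2 + 5 = 12 gives a = 14/(3π), so
    z(θ) = (14/(3π)) θ + 5.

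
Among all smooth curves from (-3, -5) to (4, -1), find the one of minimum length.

Arc-length functional: J[y] = ∫ sqrt(1 + (y')^2) dx.
Lagrangian L = sqrt(1 + (y')^2) has no explicit y dependence, so ∂L/∂y = 0 and the Euler-Lagrange equation gives
    d/dx( y' / sqrt(1 + (y')^2) ) = 0  ⇒  y' / sqrt(1 + (y')^2) = const.
Hence y' is constant, so y(x) is affine.
Fitting the endpoints (-3, -5) and (4, -1):
    slope m = ((-1) − (-5)) / (4 − (-3)) = 4/7,
    intercept c = (-5) − m·(-3) = -23/7.
Extremal: y(x) = (4/7) x - 23/7.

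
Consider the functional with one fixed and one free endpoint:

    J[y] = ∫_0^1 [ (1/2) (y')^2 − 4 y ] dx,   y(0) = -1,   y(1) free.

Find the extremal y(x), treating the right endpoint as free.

The Lagrangian L = (1/2) (y')^2 − 4 y gives
    ∂L/∂y = −4,   ∂L/∂y' = y'.
Euler-Lagrange: d/dx(y') − (−4) = 0, i.e. y'' + 4 = 0, so
    y(x) = −(4/2) x^2 + C1 x + C2.
Fixed left endpoint y(0) = -1 ⇒ C2 = -1.
The right endpoint x = 1 is free, so the natural (transversality) condition is ∂L/∂y' |_{x=1} = 0, i.e. y'(1) = 0.
Compute y'(x) = −4 x + C1, so y'(1) = −4 + C1 = 0 ⇒ C1 = 4.
Therefore the extremal is
    y(x) = −2 x^2 + 4 x − 1.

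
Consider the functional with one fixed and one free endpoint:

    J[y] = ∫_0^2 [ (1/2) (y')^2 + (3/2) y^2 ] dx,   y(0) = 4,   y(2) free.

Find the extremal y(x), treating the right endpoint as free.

The Lagrangian L = (1/2) (y')^2 + (3/2) y^2 gives
    ∂L/∂y = 3 y,   ∂L/∂y' = y'.
Euler-Lagrange: y'' − 3 y = 0.
With k = sqrt(3), the general solution is
    y(x) = A cosh(sqrt(3) x) + B sinh(sqrt(3) x).
Fixed left endpoint y(0) = 4 ⇒ A = 4.
The right endpoint x = 2 is free, so the natural (transversality) condition is ∂L/∂y' |_{x=2} = 0, i.e. y'(2) = 0.
Compute y'(x) = A k sinh(k x) + B k cosh(k x), so
    y'(2) = A k sinh(k·2) + B k cosh(k·2) = 0
    ⇒ B = −A tanh(k·2) = − 4 tanh(sqrt(3)·2).
Therefore the extremal is
    y(x) = 4 cosh(sqrt(3) x) − 4 tanh(sqrt(3)·2) sinh(sqrt(3) x).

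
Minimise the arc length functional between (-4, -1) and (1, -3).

Arc-length functional: J[y] = ∫ sqrt(1 + (y')^2) dx.
Lagrangian L = sqrt(1 + (y')^2) has no explicit y dependence, so ∂L/∂y = 0 and the Euler-Lagrange equation gives
    d/dx( y' / sqrt(1 + (y')^2) ) = 0  ⇒  y' / sqrt(1 + (y')^2) = const.
Hence y' is constant, so y(x) is affine.
Fitting the endpoints (-4, -1) and (1, -3):
    slope m = ((-3) − (-1)) / (1 − (-4)) = -2/5,
    intercept c = (-1) − m·(-4) = -13/5.
Extremal: y(x) = (-2/5) x - 13/5.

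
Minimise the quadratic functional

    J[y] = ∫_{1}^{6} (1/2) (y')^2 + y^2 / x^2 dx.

The Lagrangian is L = (1/2) (y')^2 + y^2 / x^2.
Compute ∂L/∂y = 2y/x^2, ∂L/∂y' = y'.
The Euler-Lagrange equation d/dx(∂L/∂y') − ∂L/∂y = 0 reduces to
    y'' − 2/x^2 · y = 0  (x > 0).
Its general solution is
    y(x) = A x^2 + B / x,
with A, B fixed by the endpoint conditions.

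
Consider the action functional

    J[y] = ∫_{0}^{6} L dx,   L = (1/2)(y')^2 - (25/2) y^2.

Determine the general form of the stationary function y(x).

The Lagrangian is L = (1/2)(y')^2 - (25/2) y^2.
∂L/∂y = -25y.
∂L/∂y' = y'.
The Euler-Lagrange equation d/dx(∂L/∂y') − ∂L/∂y = 0 becomes:
    y'' + 25 y = 0
General solution: y(x) = A sin(5x) + B cos(5x), where A and B are arbitrary constants fixed by the endpoint conditions.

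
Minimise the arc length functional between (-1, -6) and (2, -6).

Arc-length functional: J[y] = ∫ sqrt(1 + (y')^2) dx.
Lagrangian L = sqrt(1 + (y')^2) has no explicit y dependence, so ∂L/∂y = 0 and the Euler-Lagrange equation gives
    d/dx( y' / sqrt(1 + (y')^2) ) = 0  ⇒  y' / sqrt(1 + (y')^2) = const.
Hence y' is constant, so y(x) is affine.
Fitting the endpoints (-1, -6) and (2, -6):
    slope m = ((-6) − (-6)) / (2 − (-1)) = 0,
    intercept c = (-6) − m·(-1) = -6.
Extremal: y(x) = -6.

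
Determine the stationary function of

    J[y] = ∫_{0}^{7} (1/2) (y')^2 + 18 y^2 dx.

The Lagrangian is L = (1/2) (y')^2 + 18 y^2.
Compute ∂L/∂y = 36y, ∂L/∂y' = y'.
The Euler-Lagrange equation d/dx(∂L/∂y') − ∂L/∂y = 0 reduces to
    y'' − 36 y = 0.
Its general solution is
    y(x) = A e^(6x) + B e^(−6x),
with A, B fixed by the endpoint conditions.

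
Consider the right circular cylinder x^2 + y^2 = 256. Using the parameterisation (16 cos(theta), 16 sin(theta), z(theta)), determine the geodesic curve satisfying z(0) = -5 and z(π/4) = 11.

Parameterise the cylinder of radius R = 16 as
    r(θ) = (16 cos θ, 16 sin θ, z(θ)).
The arc-length element is
    ds = sqrt(256 + (dz/dθ)^2) dθ,
so the Lagrangian is L = sqrt(256 + z'^2).
L depends on z' only, not on z or θ, so ∂L/∂z = 0 and
    ∂L/∂z' = z' / sqrt(256 + z'^2).
The Euler-Lagrange equation gives
    d/dθ( z' / sqrt(256 + z'^2) ) = 0,
so z' is constant. Integrating once:
    z(θ) = a θ + b,
a helix on the cylinder (a straight line when the cylinder is unrolled). The constants a, b are determined by the endpoint conditions.
With endpoint conditions z(0) = -5 and z(π/4) = 11: from z(0) = b we get b = -5, and a·π/4 + -5 = 11 gives a = 64/π, so
    z(θ) = (64/π) θ − 5.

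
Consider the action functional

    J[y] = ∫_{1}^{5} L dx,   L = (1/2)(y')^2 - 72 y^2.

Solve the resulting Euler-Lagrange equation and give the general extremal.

The Lagrangian is L = (1/2)(y')^2 - 72 y^2.
∂L/∂y = -144y.
∂L/∂y' = y'.
The Euler-Lagrange equation d/dx(∂L/∂y') − ∂L/∂y = 0 becomes:
    y'' + 144 y = 0
General solution: y(x) = A sin(12x) + B cos(12x), where A and B are arbitrary constants fixed by the endpoint conditions.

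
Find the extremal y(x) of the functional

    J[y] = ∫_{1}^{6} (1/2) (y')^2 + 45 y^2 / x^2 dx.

The Lagrangian is L = (1/2) (y')^2 + 45 y^2 / x^2.
Compute ∂L/∂y = 90y/x^2, ∂L/∂y' = y'.
The Euler-Lagrange equation d/dx(∂L/∂y') − ∂L/∂y = 0 reduces to
    y'' − 90/x^2 · y = 0  (x > 0).
Its general solution is
    y(x) = A x^10 + B x^(-9),
with A, B fixed by the endpoint conditions.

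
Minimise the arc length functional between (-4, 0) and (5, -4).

Arc-length functional: J[y] = ∫ sqrt(1 + (y')^2) dx.
Lagrangian L = sqrt(1 + (y')^2) has no explicit y dependence, so ∂L/∂y = 0 and the Euler-Lagrange equation gives
    d/dx( y' / sqrt(1 + (y')^2) ) = 0  ⇒  y' / sqrt(1 + (y')^2) = const.
Hence y' is constant, so y(x) is affine.
Fitting the endpoints (-4, 0) and (5, -4):
    slope m = ((-4) − 0) / (5 − (-4)) = -4/9,
    intercept c = 0 − m·(-4) = -16/9.
Extremal: y(x) = (-4/9) x - 16/9.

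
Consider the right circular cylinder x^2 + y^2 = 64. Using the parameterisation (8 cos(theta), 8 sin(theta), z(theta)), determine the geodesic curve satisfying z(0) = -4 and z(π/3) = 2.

Parameterise the cylinder of radius R = 8 as
    r(θ) = (8 cos θ, 8 sin θ, z(θ)).
The arc-length element is
    ds = sqrt(64 + (dz/dθ)^2) dθ,
so the Lagrangian is L = sqrt(64 + z'^2).
L depends on z' only, not on z or θ, so ∂L/∂z = 0 and
    ∂L/∂z' = z' / sqrt(64 + z'^2).
The Euler-Lagrange equation gives
    d/dθ( z' / sqrt(64 + z'^2) ) = 0,
so z' is constant. Integrating once:
    z(θ) = a θ + b,
a helix on the cylinder (a straight line when the cylinder is unrolled). The constants a, b are determined by the endpoint conditions.
With endpoint conditions z(0) = -4 and z(π/3) = 2: from z(0) = b we get b = -4, and a·π/3 + -4 = 2 gives a = 18/π, so
    z(θ) = (18/π) θ − 4.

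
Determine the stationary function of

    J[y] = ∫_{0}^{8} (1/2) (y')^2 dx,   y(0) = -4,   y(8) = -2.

The Lagrangian is L = (1/2) (y')^2.
Compute ∂L/∂y = 0, ∂L/∂y' = y'.
The Euler-Lagrange equation d/dx(∂L/∂y') − ∂L/∂y = 0 reduces to
    y'' = 0.
Its general solution is
    y(x) = A x + B,
with A, B fixed by the endpoint conditions.
Applying the endpoint conditions y(0) = -4 and y(8) = -2: solve A·0 + B = -4 and A·8 + B = -2. Subtracting gives A(8 − 0) = -2 − -4, so A = 1/4, and B = -4 − A·0 = -4. Therefore
    y(x) = (1/4) x - 4.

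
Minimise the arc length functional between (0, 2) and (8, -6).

Arc-length functional: J[y] = ∫ sqrt(1 + (y')^2) dx.
Lagrangian L = sqrt(1 + (y')^2) has no explicit y dependence, so ∂L/∂y = 0 and the Euler-Lagrange equation gives
    d/dx( y' / sqrt(1 + (y')^2) ) = 0  ⇒  y' / sqrt(1 + (y')^2) = const.
Hence y' is constant, so y(x) is affine.
Fitting the endpoints (0, 2) and (8, -6):
    slope m = ((-6) − 2) / (8 − 0) = -1,
    intercept c = 2 − m·0 = 2.
Extremal: y(x) = -x + 2.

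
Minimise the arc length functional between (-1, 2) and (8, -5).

Arc-length functional: J[y] = ∫ sqrt(1 + (y')^2) dx.
Lagrangian L = sqrt(1 + (y')^2) has no explicit y dependence, so ∂L/∂y = 0 and the Euler-Lagrange equation gives
    d/dx( y' / sqrt(1 + (y')^2) ) = 0  ⇒  y' / sqrt(1 + (y')^2) = const.
Hence y' is constant, so y(x) is affine.
Fitting the endpoints (-1, 2) and (8, -5):
    slope m = ((-5) − 2) / (8 − (-1)) = -7/9,
    intercept c = 2 − m·(-1) = 11/9.
Extremal: y(x) = (-7/9) x + 11/9.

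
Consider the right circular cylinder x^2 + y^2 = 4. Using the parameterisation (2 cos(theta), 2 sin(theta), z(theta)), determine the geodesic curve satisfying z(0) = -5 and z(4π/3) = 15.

Parameterise the cylinder of radius R = 2 as
    r(θ) = (2 cos θ, 2 sin θ, z(θ)).
The arc-length element is
    ds = sqrt(4 + (dz/dθ)^2) dθ,
so the Lagrangian is L = sqrt(4 + z'^2).
L depends on z' only, not on z or θ, so ∂L/∂z = 0 and
    ∂L/∂z' = z' / sqrt(4 + z'^2).
The Euler-Lagrange equation gives
    d/dθ( z' / sqrt(4 + z'^2) ) = 0,
so z' is constant. Integrating once:
    z(θ) = a θ + b,
a helix on the cylinder (a straight line when the cylinder is unrolled). The constants a, b are determined by the endpoint conditions.
With endpoint conditions z(0) = -5 and z(4π/3) = 15: from z(0) = b we get b = -5, and a·4π/3 + -5 = 15 gives a = 15/π, so
    z(θ) = (15/π) θ − 5.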